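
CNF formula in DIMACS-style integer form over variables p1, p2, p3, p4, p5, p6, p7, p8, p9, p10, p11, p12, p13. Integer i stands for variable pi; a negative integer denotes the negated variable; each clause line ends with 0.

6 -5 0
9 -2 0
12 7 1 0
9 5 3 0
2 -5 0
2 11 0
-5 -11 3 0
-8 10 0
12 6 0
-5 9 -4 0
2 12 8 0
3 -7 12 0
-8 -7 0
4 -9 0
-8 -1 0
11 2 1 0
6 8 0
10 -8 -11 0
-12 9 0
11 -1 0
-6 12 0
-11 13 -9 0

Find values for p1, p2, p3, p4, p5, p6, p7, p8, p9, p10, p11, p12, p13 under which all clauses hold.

p1 = F, p2 = T, p3 = T, p4 = T, p5 = T, p6 = T, p7 = F, p8 = F, p9 = T, p10 = T, p11 = T, p12 = T, p13 = T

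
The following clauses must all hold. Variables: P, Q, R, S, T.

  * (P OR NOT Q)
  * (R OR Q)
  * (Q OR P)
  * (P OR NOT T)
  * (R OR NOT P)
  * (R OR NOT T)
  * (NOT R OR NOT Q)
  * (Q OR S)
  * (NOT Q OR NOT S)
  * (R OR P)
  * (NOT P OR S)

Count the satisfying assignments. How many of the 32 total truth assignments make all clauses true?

Satisfying assignments:
  P=T Q=F R=T S=T T=F
  P=T Q=F R=T S=T T=T
That's 2 in total.

2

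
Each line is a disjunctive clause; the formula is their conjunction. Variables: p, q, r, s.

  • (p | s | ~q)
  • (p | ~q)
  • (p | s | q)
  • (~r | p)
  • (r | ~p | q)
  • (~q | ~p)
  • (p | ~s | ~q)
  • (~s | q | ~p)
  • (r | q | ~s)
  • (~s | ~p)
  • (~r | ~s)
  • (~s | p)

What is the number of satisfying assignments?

1

The models are:
  p=1 q=0 r=1 s=0
Count: 1.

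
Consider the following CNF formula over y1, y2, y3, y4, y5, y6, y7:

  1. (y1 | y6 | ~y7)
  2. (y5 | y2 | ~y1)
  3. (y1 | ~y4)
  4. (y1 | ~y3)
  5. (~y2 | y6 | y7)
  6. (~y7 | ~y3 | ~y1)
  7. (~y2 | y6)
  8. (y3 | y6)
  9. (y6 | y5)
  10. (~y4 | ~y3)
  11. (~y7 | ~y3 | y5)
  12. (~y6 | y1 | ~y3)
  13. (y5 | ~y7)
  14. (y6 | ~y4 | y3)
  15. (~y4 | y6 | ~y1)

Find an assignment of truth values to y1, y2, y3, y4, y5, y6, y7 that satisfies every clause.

y1 = 0, y2 = 1, y3 = 0, y4 = 0, y5 = 1, y6 = 1, y7 = 0

Check each clause:
  1. (y1 | ~y7 | y6) — ~y7 is true.
  2. (~y1 | y5 | y2) — y2 is true.
  3. (~y4 | y1) — ~y4 is true.
  4. (y1 | ~y3) — ~y3 is true.
  5. (~y2 | y7 | y6) — y6 is true.
  6. (~y3 | ~y1 | ~y7) — ~y7 is true.
  7. (~y2 | y6) — y6 is true.
  8. (y6 | y3) — y6 is true.
  9. (y6 | y5) — y5 is true.
  10. (~y4 | ~y3) — ~y4 is true.
  11. (~y7 | ~y3 | y5) — ~y7 is true.
  12. (y1 | ~y6 | ~y3) — ~y3 is true.
  13. (y5 | ~y7) — ~y7 is true.
  14. (y3 | y6 | ~y4) — ~y4 is true.
  15. (y6 | ~y1 | ~y4) — ~y4 is true.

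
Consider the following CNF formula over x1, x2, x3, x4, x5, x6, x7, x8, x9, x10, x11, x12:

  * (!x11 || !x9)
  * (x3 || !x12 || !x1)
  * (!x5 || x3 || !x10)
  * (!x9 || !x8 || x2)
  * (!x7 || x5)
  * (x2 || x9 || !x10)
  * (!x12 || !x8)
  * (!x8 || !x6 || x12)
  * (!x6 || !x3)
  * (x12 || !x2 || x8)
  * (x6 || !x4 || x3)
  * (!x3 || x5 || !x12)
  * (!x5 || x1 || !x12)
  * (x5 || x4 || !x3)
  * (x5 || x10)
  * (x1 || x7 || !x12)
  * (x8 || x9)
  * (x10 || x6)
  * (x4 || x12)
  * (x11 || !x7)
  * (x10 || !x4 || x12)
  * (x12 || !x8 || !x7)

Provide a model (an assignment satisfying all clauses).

Set x1 = True and propagate.
Branch on x2: take x2 = False.
The remaining clauses are satisfied by x3 = False, x4 = True, x5 = False, x6 = True, x7 = False, x8 = False, x9 = True, x10 = True, x11 = False, x12 = False.

x1=T, x2=F, x3=F, x4=T, x5=F, x6=T, x7=F, x8=F, x9=T, x10=T, x11=F, x12=F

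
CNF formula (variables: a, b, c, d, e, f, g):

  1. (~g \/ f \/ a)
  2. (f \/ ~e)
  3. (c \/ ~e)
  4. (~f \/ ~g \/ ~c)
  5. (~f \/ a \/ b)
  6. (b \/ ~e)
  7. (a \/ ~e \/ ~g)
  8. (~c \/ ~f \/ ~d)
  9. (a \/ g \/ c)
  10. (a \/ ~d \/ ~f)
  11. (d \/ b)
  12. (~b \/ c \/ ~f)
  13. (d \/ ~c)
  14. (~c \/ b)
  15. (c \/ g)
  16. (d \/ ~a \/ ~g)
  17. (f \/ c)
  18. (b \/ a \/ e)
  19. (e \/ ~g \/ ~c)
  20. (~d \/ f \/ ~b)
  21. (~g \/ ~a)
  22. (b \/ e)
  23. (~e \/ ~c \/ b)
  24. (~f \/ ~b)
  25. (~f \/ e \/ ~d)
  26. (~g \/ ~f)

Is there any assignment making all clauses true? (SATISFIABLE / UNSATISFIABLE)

UNSATISFIABLE

f = True:
  propagation gives b=False, a=True, e=False; an empty clause results — contradiction.
f = False:
  propagation gives e=False, c=True, d=True, b=True; an empty clause results — contradiction.
Every branch closes, so no satisfying assignment exists.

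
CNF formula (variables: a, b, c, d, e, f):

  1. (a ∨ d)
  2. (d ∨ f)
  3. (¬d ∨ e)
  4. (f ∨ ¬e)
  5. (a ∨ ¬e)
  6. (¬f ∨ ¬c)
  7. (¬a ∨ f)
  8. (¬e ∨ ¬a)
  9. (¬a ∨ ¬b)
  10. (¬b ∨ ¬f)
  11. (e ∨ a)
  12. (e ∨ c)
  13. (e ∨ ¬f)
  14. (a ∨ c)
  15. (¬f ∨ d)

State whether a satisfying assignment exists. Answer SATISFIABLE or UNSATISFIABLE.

a = True:
  propagation gives f=True, c=False, e=False; an empty clause results — contradiction.
a = False:
  propagation gives d=True, e=True; an empty clause results — contradiction.
Every branch closes, so no satisfying assignment exists.

UNSATISFIABLE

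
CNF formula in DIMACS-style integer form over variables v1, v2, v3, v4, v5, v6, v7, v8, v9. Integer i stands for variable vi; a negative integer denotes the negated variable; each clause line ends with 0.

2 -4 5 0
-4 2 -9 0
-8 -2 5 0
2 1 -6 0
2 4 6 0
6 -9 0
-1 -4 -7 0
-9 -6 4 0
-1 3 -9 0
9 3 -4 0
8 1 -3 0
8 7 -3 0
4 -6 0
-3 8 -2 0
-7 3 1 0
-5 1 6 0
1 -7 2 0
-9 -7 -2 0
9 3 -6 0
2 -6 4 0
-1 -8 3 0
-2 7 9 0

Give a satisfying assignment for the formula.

Branch on v1: take v1 = True.
Branch on v2: take v2 = True.
Branch on v3: take v3 = False.
  then v9 is forced to False.
  then v4 is forced to False.
  then v6 is forced to False.
  then v8 is forced to False.
  then v7 is forced to True.
v5 is now unconstrained; take v5 = True.
Every clause has at least one true literal under this assignment.

v1 = T, v2 = T, v3 = F, v4 = F, v5 = T, v6 = F, v7 = T, v8 = F, v9 = F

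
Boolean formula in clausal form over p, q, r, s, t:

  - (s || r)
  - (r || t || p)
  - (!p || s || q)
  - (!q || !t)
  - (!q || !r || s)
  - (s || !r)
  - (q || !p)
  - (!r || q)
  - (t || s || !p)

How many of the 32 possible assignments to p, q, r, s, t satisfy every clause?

4

The models are:
  p=0 q=0 r=0 s=1 t=1
  p=0 q=1 r=1 s=1 t=0
  p=1 q=1 r=0 s=1 t=0
  p=1 q=1 r=1 s=1 t=0
Count: 4.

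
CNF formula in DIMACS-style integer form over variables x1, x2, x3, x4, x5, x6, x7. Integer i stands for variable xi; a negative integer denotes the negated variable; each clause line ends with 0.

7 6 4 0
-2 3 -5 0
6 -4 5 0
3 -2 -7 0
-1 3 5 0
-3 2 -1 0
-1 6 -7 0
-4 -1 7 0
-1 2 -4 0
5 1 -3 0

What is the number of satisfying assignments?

Split on x1, then x3.
  x1=1, x3=1: x5 free; 3 ways for (x2,x4,x6,x7) × 2^1 = 6.
  x1=1, x3=0: remaining (x2,x4,x5,x6,x7) ∈ {(0,0,1,1,0); (0,0,1,1,1)} — 2.
  x1=0, x3=1: x2 free; 7 ways for (x4,x5,x6,x7) × 2^1 = 14.
  x1=0, x3=0: 14 of the 32 assignments to (x2,x4,x5,x6,x7) work.
Total: 6 + 2 + 14 + 14 = 36.

36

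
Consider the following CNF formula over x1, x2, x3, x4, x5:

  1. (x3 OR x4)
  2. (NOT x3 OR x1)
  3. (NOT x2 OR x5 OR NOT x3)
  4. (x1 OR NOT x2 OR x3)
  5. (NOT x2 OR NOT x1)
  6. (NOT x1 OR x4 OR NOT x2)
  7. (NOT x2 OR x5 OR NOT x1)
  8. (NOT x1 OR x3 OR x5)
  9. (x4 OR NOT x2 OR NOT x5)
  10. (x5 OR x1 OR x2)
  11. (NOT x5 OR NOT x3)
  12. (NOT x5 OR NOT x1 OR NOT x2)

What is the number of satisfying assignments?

4

The models are:
  x1=0 x2=0 x3=0 x4=1 x5=1
  x1=1 x2=0 x3=0 x4=1 x5=1
  x1=1 x2=0 x3=1 x4=0 x5=0
  x1=1 x2=0 x3=1 x4=1 x5=0
Count: 4.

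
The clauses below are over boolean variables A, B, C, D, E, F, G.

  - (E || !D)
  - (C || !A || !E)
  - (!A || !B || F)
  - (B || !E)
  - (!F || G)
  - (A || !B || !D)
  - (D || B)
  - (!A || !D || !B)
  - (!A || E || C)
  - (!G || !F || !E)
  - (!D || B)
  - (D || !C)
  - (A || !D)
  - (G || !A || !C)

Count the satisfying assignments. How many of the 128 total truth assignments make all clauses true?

Satisfying assignments:
  A=F B=T C=F D=F E=F F=F G=F
  A=F B=T C=F D=F E=F F=F G=T
  A=F B=T C=F D=F E=F F=T G=T
  A=F B=T C=F D=F E=T F=F G=F
  A=F B=T C=F D=F E=T F=F G=T
Count: 5.

5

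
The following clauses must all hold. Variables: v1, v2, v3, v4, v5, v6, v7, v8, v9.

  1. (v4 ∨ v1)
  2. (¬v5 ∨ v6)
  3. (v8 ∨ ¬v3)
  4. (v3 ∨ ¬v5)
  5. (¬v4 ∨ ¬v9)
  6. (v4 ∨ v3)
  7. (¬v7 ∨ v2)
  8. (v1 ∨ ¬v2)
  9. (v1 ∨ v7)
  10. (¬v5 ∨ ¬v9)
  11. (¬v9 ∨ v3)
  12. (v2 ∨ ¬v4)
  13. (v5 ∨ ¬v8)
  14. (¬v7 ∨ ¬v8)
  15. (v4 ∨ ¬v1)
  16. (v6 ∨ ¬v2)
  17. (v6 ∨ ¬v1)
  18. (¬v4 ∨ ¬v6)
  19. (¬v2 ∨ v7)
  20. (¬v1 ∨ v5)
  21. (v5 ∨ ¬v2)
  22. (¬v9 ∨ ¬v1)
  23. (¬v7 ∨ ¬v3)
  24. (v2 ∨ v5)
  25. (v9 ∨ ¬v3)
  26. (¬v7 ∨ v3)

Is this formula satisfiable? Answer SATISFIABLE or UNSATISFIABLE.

UNSATISFIABLE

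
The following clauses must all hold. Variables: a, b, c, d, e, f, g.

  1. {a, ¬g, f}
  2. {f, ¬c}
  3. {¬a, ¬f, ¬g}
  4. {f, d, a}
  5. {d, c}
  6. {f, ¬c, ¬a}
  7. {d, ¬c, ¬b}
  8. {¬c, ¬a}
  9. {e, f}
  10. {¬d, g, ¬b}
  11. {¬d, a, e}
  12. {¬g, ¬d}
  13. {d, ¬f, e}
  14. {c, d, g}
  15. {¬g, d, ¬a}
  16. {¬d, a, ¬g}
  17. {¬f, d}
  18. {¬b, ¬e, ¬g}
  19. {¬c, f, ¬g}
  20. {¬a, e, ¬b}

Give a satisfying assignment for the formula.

a=0, b=0, c=1, d=1, e=1, f=1, g=0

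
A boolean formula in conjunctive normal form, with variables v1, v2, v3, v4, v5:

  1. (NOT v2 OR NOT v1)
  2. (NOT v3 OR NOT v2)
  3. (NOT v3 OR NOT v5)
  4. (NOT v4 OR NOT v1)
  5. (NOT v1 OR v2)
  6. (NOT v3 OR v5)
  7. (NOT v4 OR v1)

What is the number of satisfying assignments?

4

The models are:
  v1=F v2=F v3=F v4=F v5=F
  v1=F v2=F v3=F v4=F v5=T
  v1=F v2=T v3=F v4=F v5=F
  v1=F v2=T v3=F v4=F v5=T
That's 4 in total.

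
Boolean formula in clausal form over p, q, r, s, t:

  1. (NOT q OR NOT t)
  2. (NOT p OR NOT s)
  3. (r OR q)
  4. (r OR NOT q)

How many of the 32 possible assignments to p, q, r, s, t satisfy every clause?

9

Case analysis on q and r:
  q=T, r=T: remaining (p,s,t) ∈ {(F,F,F); (F,T,F); (T,F,F)} — 3.
  q=T, r=F: a clause becomes empty — 0.
  q=F, r=T: t free; 3 ways for (p,s) × 2^1 = 6.
  q=F, r=F: a clause becomes empty — 0.
Total: 3 + 0 + 6 + 0 = 9.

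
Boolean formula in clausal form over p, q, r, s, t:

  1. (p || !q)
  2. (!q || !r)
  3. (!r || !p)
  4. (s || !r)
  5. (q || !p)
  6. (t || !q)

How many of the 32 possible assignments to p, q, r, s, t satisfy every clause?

8

The models are:
  p=F q=F r=F s=F t=F
  p=F q=F r=F s=F t=T
  p=F q=F r=F s=T t=F
  p=F q=F r=F s=T t=T
  p=F q=F r=T s=T t=F
  p=F q=F r=T s=T t=T
  p=T q=T r=F s=F t=T
  p=T q=T r=F s=T t=T
That's 8 in total.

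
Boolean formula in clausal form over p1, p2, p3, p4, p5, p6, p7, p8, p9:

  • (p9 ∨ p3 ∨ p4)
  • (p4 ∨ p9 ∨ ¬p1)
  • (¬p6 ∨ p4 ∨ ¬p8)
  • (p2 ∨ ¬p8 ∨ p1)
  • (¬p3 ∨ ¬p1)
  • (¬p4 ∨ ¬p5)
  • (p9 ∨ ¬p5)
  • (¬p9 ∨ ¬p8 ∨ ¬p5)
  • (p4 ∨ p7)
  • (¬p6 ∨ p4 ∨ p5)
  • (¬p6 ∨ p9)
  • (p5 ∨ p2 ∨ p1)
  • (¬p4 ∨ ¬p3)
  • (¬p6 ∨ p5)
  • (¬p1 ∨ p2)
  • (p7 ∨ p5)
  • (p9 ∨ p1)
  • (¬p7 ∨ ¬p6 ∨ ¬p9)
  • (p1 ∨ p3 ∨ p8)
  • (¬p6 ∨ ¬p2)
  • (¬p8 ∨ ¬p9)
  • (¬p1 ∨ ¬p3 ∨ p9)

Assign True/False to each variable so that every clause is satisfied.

p1=F, p2=T, p3=T, p4=F, p5=T, p6=F, p7=T, p8=F, p9=T

Check each clause:
  1. (p3 ∨ p4 ∨ p9) — p9 is true.
  2. (p9 ∨ p4 ∨ ¬p1) — p9 is true.
  3. (p4 ∨ ¬p8 ∨ ¬p6) — ¬p8 is true.
  4. (¬p8 ∨ p1 ∨ p2) — ¬p8 is true.
  5. (¬p3 ∨ ¬p1) — ¬p1 is true.
  6. (¬p5 ∨ ¬p4) — ¬p4 is true.
  7. (p9 ∨ ¬p5) — p9 is true.
  8. (¬p8 ∨ ¬p9 ∨ ¬p5) — ¬p8 is true.
  9. (p4 ∨ p7) — p7 is true.
  10. (p4 ∨ p5 ∨ ¬p6) — ¬p6 is true.
  11. (¬p6 ∨ p9) — p9 is true.
  12. (p1 ∨ p2 ∨ p5) — p2 is true.
  13. (¬p4 ∨ ¬p3) — ¬p4 is true.
  14. (¬p6 ∨ p5) — ¬p6 is true.
  15. (¬p1 ∨ p2) — p2 is true.
  16. (p5 ∨ p7) — p5 is true.
  17. (p1 ∨ p9) — p9 is true.
  18. (¬p9 ∨ ¬p7 ∨ ¬p6) — ¬p6 is true.
  19. (p1 ∨ p3 ∨ p8) — p3 is true.
  20. (¬p6 ∨ ¬p2) — ¬p6 is true.
  21. (¬p9 ∨ ¬p8) — ¬p8 is true.
  22. (¬p1 ∨ p9 ∨ ¬p3) — p9 is true.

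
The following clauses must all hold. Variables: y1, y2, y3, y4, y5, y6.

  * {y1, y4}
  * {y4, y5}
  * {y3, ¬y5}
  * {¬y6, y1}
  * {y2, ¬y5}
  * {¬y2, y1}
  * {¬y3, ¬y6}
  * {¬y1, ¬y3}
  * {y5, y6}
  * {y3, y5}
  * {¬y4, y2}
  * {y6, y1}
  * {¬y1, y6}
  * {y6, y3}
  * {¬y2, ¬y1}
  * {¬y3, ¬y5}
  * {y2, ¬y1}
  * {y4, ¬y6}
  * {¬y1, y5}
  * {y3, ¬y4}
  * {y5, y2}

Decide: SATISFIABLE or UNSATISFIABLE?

UNSATISFIABLE

y1 = True:
  propagation gives y3=False, y5=False; an empty clause results — contradiction.
y1 = False:
  propagation gives y4=True, y6=False; an empty clause results — contradiction.
Every branch closes, so no satisfying assignment exists.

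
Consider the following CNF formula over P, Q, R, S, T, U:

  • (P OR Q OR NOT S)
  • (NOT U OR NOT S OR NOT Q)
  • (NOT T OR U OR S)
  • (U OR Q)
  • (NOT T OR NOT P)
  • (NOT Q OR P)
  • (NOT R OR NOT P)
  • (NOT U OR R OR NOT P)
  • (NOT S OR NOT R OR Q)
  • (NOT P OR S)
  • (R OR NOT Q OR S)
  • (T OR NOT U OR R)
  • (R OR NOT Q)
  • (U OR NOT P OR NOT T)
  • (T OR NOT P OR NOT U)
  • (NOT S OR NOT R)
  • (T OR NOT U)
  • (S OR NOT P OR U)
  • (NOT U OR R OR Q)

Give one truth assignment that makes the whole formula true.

P = False, Q = False, R = True, S = False, T = True, U = True

Check each clause:
  1. (P OR Q OR NOT S) — NOT S is true.
  2. (NOT Q OR NOT U OR NOT S) — NOT S is true.
  3. (NOT T OR S OR U) — U is true.
  4. (U OR Q) — U is true.
  5. (NOT T OR NOT P) — NOT P is true.
  6. (NOT Q OR P) — NOT Q is true.
  7. (NOT R OR NOT P) — NOT P is true.
  8. (NOT U OR NOT P OR R) — R is true.
  9. (NOT S OR NOT R OR Q) — NOT S is true.
  10. (NOT P OR S) — NOT P is true.
  11. (S OR NOT Q OR R) — R is true.
  12. (NOT U OR R OR T) — R is true.
  13. (NOT Q OR R) — R is true.
  14. (NOT T OR NOT P OR U) — U is true.
  15. (NOT U OR NOT P OR T) — T is true.
  16. (NOT R OR NOT S) — NOT S is true.
  17. (NOT U OR T) — T is true.
  18. (S OR U OR NOT P) — U is true.
  19. (Q OR NOT U OR R) — R is true.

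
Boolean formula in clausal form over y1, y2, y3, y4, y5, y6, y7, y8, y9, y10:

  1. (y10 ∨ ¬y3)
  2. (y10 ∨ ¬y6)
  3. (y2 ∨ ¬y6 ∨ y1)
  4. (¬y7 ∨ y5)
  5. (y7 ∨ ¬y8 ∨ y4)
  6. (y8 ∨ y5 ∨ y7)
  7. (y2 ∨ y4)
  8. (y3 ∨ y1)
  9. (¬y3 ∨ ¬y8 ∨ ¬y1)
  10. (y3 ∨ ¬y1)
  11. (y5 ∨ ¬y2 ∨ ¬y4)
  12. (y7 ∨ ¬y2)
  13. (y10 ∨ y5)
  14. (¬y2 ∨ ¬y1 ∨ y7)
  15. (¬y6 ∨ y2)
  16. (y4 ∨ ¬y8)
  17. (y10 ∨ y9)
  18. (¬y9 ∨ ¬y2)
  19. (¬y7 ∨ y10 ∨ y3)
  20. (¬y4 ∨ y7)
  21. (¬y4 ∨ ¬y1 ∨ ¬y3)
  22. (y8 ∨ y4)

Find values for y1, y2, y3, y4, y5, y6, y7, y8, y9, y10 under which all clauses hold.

Pure literal: y5 appears only positively; assign y5 = True.
Pure literal: y6 appears only negated; assign y6 = False.
Branch on y1: take y1 = False.
  then y3 is forced to True.
  then y10 is forced to True.
For the remaining variables, y2 = False, y4 = True, y7 = True, y8 = True, y9 = True works.
Every clause has at least one true literal under this assignment.

y1=F, y2=F, y3=T, y4=T, y5=T, y6=F, y7=T, y8=T, y9=T, y10=T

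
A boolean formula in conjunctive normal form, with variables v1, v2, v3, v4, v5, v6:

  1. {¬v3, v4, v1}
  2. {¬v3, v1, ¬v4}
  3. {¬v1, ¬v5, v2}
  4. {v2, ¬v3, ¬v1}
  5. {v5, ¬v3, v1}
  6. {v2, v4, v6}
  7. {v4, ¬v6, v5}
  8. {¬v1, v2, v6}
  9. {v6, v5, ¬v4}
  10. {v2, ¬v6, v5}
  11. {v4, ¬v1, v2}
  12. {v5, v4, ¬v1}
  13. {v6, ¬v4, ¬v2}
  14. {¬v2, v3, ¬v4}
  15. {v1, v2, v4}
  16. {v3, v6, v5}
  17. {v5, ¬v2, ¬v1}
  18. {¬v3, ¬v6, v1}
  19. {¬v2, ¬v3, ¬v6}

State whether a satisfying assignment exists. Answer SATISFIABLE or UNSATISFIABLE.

SATISFIABLE

Set v1 = True and propagate.
For the remaining variables, v2 = True, v3 = True, v4 = False, v5 = True, v6 = False works.
So v1=1, v2=1, v3=1, v4=0, v5=1, v6=0 is a satisfying assignment.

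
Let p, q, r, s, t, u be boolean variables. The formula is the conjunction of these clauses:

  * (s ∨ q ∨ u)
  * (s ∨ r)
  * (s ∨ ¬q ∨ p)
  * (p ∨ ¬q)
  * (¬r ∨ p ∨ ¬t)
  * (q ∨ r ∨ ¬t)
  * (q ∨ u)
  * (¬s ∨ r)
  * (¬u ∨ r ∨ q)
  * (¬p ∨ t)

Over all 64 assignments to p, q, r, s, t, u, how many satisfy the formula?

8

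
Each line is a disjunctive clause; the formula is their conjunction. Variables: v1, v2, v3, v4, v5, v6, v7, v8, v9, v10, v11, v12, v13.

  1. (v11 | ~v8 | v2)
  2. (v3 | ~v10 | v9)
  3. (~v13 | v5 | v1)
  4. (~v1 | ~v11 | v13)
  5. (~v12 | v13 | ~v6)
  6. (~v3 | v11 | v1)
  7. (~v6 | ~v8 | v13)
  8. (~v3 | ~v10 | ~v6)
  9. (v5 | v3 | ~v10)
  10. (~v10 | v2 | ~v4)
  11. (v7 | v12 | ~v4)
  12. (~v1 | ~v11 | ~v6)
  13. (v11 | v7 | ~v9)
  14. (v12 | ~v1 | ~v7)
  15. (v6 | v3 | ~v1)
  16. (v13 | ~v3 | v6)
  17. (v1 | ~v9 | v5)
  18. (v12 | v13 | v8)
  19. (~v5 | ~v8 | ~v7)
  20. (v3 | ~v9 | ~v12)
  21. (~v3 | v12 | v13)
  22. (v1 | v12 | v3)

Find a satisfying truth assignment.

v1=T, v2=F, v3=T, v4=F, v5=T, v6=F, v7=F, v8=T, v9=F, v10=T, v11=T, v12=T, v13=T

Pure literal: v4 appears only negated; assign v4 = False.
Try v1 = True.
Set v2 = False and propagate.
Try v3 = True.
For the remaining variables, v5 = True, v6 = False, v7 = False, v8 = True, v9 = False, v10 = True, v11 = True, v12 = True, v13 = True works.
Check each clause:
  1. (~v8 | v11 | v2) — v11 is true.
  2. (~v10 | v9 | v3) — v3 is true.
  3. (v1 | ~v13 | v5) — v1 is true.
  4. (v13 | ~v11 | ~v1) — v13 is true.
  5. (v13 | ~v12 | ~v6) — ~v6 is true.
  6. (~v3 | v11 | v1) — v1 is true.
  7. (~v8 | v13 | ~v6) — ~v6 is true.
  8. (~v3 | ~v6 | ~v10) — ~v6 is true.
  9. (~v10 | v3 | v5) — v3 is true.
  10. (~v4 | v2 | ~v10) — ~v4 is true.
  11. (~v4 | v7 | v12) — ~v4 is true.
  12. (~v1 | ~v6 | ~v11) — ~v6 is true.
  13. (~v9 | v7 | v11) — v11 is true.
  14. (~v1 | ~v7 | v12) — ~v7 is true.
  15. (~v1 | v3 | v6) — v3 is true.
  16. (v13 | ~v3 | v6) — v13 is true.
  17. (v1 | v5 | ~v9) — v1 is true.
  18. (v8 | v12 | v13) — v8 is true.
  19. (~v5 | ~v8 | ~v7) — ~v7 is true.
  20. (v3 | ~v12 | ~v9) — v3 is true.
  21. (v12 | ~v3 | v13) — v13 is true.
  22. (v1 | v3 | v12) — v1 is true.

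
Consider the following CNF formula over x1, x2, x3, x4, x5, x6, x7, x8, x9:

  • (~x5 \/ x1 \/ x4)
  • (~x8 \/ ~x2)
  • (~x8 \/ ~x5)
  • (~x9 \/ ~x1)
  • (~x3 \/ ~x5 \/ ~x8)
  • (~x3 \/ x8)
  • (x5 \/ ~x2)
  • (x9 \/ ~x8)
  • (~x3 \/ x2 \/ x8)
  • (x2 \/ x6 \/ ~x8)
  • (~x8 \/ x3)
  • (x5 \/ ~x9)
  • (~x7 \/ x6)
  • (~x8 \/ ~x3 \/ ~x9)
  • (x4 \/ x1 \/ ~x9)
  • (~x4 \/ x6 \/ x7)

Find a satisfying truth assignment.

x1=T, x2=F, x3=F, x4=F, x5=F, x6=F, x7=F, x8=F, x9=F

Branch on x1: take x1 = True.
  then x9 is forced to False.
  then x8 is forced to False.
  then x3 is forced to False.
The remaining clauses are satisfied by x2 = False, x4 = False, x5 = False, x6 = False, x7 = False.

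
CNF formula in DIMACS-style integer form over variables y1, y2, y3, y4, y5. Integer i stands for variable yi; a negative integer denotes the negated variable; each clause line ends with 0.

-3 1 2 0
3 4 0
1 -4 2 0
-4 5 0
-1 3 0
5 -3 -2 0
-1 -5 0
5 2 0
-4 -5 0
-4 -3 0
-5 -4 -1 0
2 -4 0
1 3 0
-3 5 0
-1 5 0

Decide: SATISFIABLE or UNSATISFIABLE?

SATISFIABLE

Set y1 = False and propagate.
  then y3 is forced to True.
  then y2 is forced to True.
  then y5 is forced to True.
  then y4 is forced to False.
Every clause has at least one true literal under this assignment.
So y1=False, y2=True, y3=True, y4=False, y5=True is a satisfying assignment.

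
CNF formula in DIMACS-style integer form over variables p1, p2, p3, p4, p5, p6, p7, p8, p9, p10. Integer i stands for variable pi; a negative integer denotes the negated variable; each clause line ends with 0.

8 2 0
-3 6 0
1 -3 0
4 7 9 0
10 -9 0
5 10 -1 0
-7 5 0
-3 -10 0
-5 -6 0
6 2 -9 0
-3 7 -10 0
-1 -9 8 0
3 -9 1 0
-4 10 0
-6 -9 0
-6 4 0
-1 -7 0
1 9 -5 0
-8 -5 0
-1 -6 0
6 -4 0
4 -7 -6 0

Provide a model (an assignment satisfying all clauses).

p1=0, p2=1, p3=0, p4=1, p5=0, p6=1, p7=0, p8=0, p9=0, p10=1

Check each clause:
  1. (p8 ∨ p2) — p2 is true.
  2. (p6 ∨ ¬p3) — ¬p3 is true.
  3. (¬p3 ∨ p1) — ¬p3 is true.
  4. (p9 ∨ p4 ∨ p7) — p4 is true.
  5. (p10 ∨ ¬p9) — p10 is true.
  6. (p5 ∨ p10 ∨ ¬p1) — p10 is true.
  7. (¬p7 ∨ p5) — ¬p7 is true.
  8. (¬p10 ∨ ¬p3) — ¬p3 is true.
  9. (¬p5 ∨ ¬p6) — ¬p5 is true.
  10. (p2 ∨ ¬p9 ∨ p6) — p2 is true.
  11. (¬p3 ∨ p7 ∨ ¬p10) — ¬p3 is true.
  12. (¬p1 ∨ ¬p9 ∨ p8) — ¬p1 is true.
  13. (¬p9 ∨ p1 ∨ p3) — ¬p9 is true.
  14. (¬p4 ∨ p10) — p10 is true.
  15. (¬p9 ∨ ¬p6) — ¬p9 is true.
  16. (¬p6 ∨ p4) — p4 is true.
  17. (¬p7 ∨ ¬p1) — ¬p7 is true.
  18. (p9 ∨ ¬p5 ∨ p1) — ¬p5 is true.
  19. (¬p8 ∨ ¬p5) — ¬p8 is true.
  20. (¬p1 ∨ ¬p6) — ¬p1 is true.
  21. (p6 ∨ ¬p4) — p6 is true.
  22. (p4 ∨ ¬p7 ∨ ¬p6) — ¬p7 is true.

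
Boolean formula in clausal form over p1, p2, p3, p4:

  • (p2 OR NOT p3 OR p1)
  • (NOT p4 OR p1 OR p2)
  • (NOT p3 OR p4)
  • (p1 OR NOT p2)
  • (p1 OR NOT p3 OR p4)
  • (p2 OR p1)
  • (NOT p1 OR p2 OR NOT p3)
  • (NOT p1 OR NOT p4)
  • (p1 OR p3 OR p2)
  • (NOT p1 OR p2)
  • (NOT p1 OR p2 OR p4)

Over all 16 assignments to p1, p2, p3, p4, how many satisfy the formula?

Satisfying assignments:
  p1=T p2=T p3=F p4=F
Count: 1.

1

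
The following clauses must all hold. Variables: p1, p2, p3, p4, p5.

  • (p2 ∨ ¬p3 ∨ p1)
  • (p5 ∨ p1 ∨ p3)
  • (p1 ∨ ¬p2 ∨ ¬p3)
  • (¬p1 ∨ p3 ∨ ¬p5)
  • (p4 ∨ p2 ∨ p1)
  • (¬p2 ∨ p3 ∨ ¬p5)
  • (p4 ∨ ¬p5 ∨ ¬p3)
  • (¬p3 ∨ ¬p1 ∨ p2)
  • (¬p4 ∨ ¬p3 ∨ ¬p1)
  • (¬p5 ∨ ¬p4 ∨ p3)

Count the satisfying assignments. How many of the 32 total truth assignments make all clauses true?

5

The models are:
  p1=T p2=F p3=F p4=F p5=F
  p1=T p2=F p3=F p4=T p5=F
  p1=T p2=T p3=F p4=F p5=F
  p1=T p2=T p3=F p4=T p5=F
  p1=T p2=T p3=T p4=F p5=F
That's 5 in total.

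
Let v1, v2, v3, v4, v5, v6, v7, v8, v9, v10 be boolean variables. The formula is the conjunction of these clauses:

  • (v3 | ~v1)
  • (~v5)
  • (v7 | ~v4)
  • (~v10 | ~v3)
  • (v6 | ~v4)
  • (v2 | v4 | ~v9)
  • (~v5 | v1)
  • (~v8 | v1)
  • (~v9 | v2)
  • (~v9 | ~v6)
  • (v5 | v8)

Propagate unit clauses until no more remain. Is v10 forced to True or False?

(~v5) stands alone — v5 = False.
(v8 | v5): since v5 = False, the clause reduces to (v8). v8 = True.
From (~v8 | v1) and v8 = True: v1 = True.
(~v1 | v3) with v1 = True leaves only v3, so v3 = True.
In (~v3 | ~v10), ~v3 is now false; ~v10 must hold, so v10 = False.

False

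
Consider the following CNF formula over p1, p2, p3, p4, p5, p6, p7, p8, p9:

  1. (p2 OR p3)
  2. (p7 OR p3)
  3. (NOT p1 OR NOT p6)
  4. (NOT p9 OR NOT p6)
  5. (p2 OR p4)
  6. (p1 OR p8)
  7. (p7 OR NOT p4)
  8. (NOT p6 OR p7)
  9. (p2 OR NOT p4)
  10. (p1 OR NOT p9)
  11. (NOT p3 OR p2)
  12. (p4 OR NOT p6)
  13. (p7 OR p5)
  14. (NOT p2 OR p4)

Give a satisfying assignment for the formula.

Pure literal: p7 appears only positively; assign p7 = True.
p8 occurs only positively in the remaining clauses — set p8 = True.
Branch on p1: take p1 = False.
  then p9 is forced to False.
Try p2 = True.
  then p4 is forced to True.
p3, p5, p6 are now unconstrained; take p3 = False, p5 = False, p6 = True.
Every clause has at least one true literal under this assignment.

p1=F, p2=T, p3=F, p4=T, p5=F, p6=T, p7=T, p8=T, p9=F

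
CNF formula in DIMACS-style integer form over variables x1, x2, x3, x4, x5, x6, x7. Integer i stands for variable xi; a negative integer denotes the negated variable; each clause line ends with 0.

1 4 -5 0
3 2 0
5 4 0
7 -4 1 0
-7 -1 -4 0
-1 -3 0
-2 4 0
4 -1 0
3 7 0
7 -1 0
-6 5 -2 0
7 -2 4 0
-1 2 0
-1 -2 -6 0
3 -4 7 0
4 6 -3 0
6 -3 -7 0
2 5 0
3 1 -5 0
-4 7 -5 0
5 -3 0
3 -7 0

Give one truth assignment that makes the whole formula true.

Set x1 = False and propagate.
Set x2 = True and propagate.
  then x4 is forced to True.
  then x7 is forced to True.
  then x3 is forced to True.
  then x6 is forced to True.
  then x5 is forced to True.
Every clause has at least one true literal under this assignment.
Check each clause:
  1. (~x5 | x1 | x4) — x4 is true.
  2. (x2 | x3) — x2 is true.
  3. (x4 | x5) — x4 is true.
  4. (~x4 | x1 | x7) — x7 is true.
  5. (~x7 | ~x4 | ~x1) — ~x1 is true.
  6. (~x3 | ~x1) — ~x1 is true.
  7. (x4 | ~x2) — x4 is true.
  8. (~x1 | x4) — x4 is true.
  9. (x3 | x7) — x3 is true.
  10. (~x1 | x7) — ~x1 is true.
  11. (x5 | ~x2 | ~x6) — x5 is true.
  12. (x4 | ~x2 | x7) — x4 is true.
  13. (~x1 | x2) — x2 is true.
  14. (~x6 | ~x2 | ~x1) — ~x1 is true.
  15. (~x4 | x3 | x7) — x3 is true.
  16. (~x3 | x6 | x4) — x4 is true.
  17. (x6 | ~x3 | ~x7) — x6 is true.
  18. (x2 | x5) — x2 is true.
  19. (x3 | x1 | ~x5) — x3 is true.
  20. (~x5 | x7 | ~x4) — x7 is true.
  21. (x5 | ~x3) — x5 is true.
  22. (x3 | ~x7) — x3 is true.

x1 = 0  x2 = 1  x3 = 1  x4 = 1  x5 = 1  x6 = 1  x7 = 1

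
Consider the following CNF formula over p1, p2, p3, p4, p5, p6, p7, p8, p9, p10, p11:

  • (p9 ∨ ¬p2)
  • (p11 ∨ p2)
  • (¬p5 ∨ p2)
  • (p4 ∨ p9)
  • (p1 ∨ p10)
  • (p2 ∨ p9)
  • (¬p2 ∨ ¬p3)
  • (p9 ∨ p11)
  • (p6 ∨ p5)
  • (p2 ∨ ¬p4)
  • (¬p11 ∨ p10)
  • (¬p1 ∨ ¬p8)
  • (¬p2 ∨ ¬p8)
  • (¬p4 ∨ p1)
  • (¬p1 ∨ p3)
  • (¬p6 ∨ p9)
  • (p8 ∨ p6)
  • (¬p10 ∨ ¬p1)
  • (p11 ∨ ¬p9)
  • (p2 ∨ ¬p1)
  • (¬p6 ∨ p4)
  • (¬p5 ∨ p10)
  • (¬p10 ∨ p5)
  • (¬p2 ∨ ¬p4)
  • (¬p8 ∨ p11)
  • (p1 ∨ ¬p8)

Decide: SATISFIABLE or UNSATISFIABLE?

UNSATISFIABLE

p2 = True:
  propagation gives p9=True, p3=False, p8=False, p1=False; an empty clause results — contradiction.
p2 = False:
  propagation gives p11=True, p5=False, p9=True, p6=True; an empty clause results — contradiction.
Every branch closes, so no satisfying assignment exists.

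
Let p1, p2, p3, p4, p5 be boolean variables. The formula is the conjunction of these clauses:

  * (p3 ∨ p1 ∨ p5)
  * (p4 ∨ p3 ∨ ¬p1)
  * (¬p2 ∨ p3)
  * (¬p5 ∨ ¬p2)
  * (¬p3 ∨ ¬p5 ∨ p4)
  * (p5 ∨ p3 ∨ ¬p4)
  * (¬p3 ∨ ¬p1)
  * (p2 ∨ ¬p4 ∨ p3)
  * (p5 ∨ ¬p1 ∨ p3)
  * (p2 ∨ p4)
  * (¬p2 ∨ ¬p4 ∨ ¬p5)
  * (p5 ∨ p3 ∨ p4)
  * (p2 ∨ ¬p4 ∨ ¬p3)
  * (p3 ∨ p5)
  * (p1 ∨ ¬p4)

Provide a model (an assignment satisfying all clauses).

p1=False, p2=True, p3=True, p4=False, p5=False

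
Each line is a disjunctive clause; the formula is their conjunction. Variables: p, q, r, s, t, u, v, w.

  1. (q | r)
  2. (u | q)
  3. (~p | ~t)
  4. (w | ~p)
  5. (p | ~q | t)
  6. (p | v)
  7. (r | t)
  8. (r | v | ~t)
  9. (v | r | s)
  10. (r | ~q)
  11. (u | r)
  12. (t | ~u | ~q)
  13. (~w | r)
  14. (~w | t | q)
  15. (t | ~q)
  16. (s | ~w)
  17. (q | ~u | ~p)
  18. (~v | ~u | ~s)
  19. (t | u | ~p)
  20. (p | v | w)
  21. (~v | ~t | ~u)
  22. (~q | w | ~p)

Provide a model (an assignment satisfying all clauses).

p = F, q = T, r = T, s = T, t = T, u = F, v = T, w = F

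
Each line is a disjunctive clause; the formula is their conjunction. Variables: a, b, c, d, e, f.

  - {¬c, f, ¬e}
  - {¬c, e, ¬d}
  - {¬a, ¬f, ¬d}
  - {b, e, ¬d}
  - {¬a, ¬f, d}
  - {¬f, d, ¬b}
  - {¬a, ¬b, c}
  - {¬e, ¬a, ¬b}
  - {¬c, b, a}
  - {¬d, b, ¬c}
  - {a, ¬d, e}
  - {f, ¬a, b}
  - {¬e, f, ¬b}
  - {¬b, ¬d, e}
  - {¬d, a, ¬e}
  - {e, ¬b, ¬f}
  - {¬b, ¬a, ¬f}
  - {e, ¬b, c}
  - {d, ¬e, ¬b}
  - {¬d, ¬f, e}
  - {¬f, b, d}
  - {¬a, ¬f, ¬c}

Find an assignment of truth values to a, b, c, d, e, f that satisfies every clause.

Branch on a: take a = False.
Branch on b: take b = True.
The remaining clauses are satisfied by c = True, d = False, e = False, f = False.
Check each clause:
  1. {¬e, ¬c, f} — ¬e is true.
  2. {e, ¬c, ¬d} — ¬d is true.
  3. {¬f, ¬a, ¬d} — ¬f is true.
  4. {¬d, b, e} — b is true.
  5. {¬a, ¬f, d} — ¬f is true.
  6. {¬b, ¬f, d} — ¬f is true.
  7. {c, ¬b, ¬a} — c is true.
  8. {¬e, ¬b, ¬a} — ¬e is true.
  9. {¬c, b, a} — b is true.
  10. {b, ¬c, ¬d} — b is true.
  11. {a, ¬d, e} — ¬d is true.
  12. {¬a, b, f} — b is true.
  13. {¬b, ¬e, f} — ¬e is true.
  14. {e, ¬b, ¬d} — ¬d is true.
  15. {¬d, a, ¬e} — ¬e is true.
  16. {¬b, ¬f, e} — ¬f is true.
  17. {¬b, ¬a, ¬f} — ¬f is true.
  18. {c, ¬b, e} — c is true.
  19. {d, ¬e, ¬b} — ¬e is true.
  20. {e, ¬f, ¬d} — ¬f is true.
  21. {¬f, d, b} — b is true.
  22. {¬f, ¬a, ¬c} — ¬f is true.

a = F, b = T, c = T, d = F, e = F, f = F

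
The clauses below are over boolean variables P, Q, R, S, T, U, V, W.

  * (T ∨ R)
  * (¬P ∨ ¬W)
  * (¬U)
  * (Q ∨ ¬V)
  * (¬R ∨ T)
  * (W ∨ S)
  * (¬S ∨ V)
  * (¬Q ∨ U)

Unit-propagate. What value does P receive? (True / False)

(¬U) stands alone — U = False.
(¬Q ∨ U): since U = False, the clause reduces to (¬Q). Q = False.
(¬V ∨ Q) with Q = False leaves only ¬V, so V = False.
(¬S ∨ V): since V = False, the clause reduces to (¬S). S = False.
In (S ∨ W), S is now false; W must hold, so W = True.
In (¬W ∨ ¬P), ¬W is now false; ¬P must hold, so P = False.

False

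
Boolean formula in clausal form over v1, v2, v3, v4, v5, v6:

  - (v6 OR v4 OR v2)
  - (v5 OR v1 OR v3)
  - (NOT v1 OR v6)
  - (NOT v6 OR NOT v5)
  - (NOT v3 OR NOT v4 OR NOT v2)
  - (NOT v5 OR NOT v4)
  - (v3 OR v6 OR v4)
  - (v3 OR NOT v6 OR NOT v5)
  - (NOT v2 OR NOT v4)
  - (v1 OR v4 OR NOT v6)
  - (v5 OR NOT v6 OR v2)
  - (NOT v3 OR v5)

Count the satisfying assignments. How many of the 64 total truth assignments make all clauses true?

The models are:
  v1=0 v2=1 v3=1 v4=0 v5=1 v6=0
  v1=1 v2=1 v3=0 v4=0 v5=0 v6=1
Count: 2.

2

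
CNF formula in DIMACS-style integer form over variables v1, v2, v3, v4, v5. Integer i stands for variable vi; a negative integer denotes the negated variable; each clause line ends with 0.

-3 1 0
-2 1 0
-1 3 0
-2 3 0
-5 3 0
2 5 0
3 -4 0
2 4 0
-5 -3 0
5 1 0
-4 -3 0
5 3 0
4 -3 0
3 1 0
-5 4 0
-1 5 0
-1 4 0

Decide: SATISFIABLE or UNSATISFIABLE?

v3 = True:
  propagation gives v1=True, v5=False; an empty clause results — contradiction.
v3 = False:
  propagation gives v1=False; an empty clause results — contradiction.
Every branch closes, so no satisfying assignment exists.

UNSATISFIABLE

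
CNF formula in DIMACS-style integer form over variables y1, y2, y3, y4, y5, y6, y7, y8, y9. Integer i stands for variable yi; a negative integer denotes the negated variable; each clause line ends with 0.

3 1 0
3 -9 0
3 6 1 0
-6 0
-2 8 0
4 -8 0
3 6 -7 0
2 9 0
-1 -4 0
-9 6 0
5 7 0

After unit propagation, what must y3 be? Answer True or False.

(~y6) stands alone — y6 = False.
(y6 \/ ~y9): since y6 = False, the clause reduces to (~y9). y9 = False.
From (y2 \/ y9) and y9 = False: y2 = True.
In (~y2 \/ y8), ~y2 is now false; y8 must hold, so y8 = True.
From (~y8 \/ y4) and y8 = True: y4 = True.
From (~y1 \/ ~y4) and y4 = True: y1 = False.
From (y3 \/ y1) and y1 = False: y3 = True.

True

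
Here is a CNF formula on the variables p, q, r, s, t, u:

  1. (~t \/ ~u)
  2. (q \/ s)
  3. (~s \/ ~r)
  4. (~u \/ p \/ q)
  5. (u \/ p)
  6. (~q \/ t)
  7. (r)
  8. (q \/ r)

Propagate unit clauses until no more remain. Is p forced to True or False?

(r) is a unit clause: r = True.
(~r \/ ~s) with r = True leaves only ~s, so s = False.
(s \/ q): since s = False, the clause reduces to (q). q = True.
(t \/ ~q): since q = True, the clause reduces to (t). t = True.
(~t \/ ~u): since t = True, the clause reduces to (~u). u = False.
From (u \/ p) and u = False: p = True.

True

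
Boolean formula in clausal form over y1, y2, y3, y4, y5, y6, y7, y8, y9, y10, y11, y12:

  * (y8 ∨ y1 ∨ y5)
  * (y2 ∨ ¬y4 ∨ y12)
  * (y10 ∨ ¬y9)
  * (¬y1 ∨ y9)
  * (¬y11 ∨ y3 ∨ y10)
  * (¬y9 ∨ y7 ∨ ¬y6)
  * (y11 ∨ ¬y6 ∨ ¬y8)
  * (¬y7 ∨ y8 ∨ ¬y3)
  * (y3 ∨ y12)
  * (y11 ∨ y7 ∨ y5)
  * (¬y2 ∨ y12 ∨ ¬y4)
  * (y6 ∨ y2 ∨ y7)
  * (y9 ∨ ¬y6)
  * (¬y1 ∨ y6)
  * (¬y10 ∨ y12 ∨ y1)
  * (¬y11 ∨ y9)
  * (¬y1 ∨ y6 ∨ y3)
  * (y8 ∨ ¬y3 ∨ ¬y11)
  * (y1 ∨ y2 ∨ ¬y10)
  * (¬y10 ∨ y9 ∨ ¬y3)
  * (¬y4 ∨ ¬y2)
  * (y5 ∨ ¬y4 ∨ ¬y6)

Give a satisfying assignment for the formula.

y1=F  y2=T  y3=T  y4=F  y5=F  y6=F  y7=F  y8=T  y9=T  y10=T  y11=T  y12=T

Check each clause:
  1. (y5 ∨ y1 ∨ y8) — y8 is true.
  2. (y12 ∨ y2 ∨ ¬y4) — y2 is true.
  3. (¬y9 ∨ y10) — y10 is true.
  4. (¬y1 ∨ y9) — y9 is true.
  5. (¬y11 ∨ y10 ∨ y3) — y10 is true.
  6. (¬y9 ∨ y7 ∨ ¬y6) — ¬y6 is true.
  7. (¬y6 ∨ y11 ∨ ¬y8) — ¬y6 is true.
  8. (¬y3 ∨ y8 ∨ ¬y7) — y8 is true.
  9. (y3 ∨ y12) — y3 is true.
  10. (y7 ∨ y5 ∨ y11) — y11 is true.
  11. (¬y2 ∨ ¬y4 ∨ y12) — ¬y4 is true.
  12. (y7 ∨ y2 ∨ y6) — y2 is true.
  13. (y9 ∨ ¬y6) — y9 is true.
  14. (y6 ∨ ¬y1) — ¬y1 is true.
  15. (y12 ∨ y1 ∨ ¬y10) — y12 is true.
  16. (¬y11 ∨ y9) — y9 is true.
  17. (y6 ∨ ¬y1 ∨ y3) — y3 is true.
  18. (y8 ∨ ¬y11 ∨ ¬y3) — y8 is true.
  19. (y2 ∨ ¬y10 ∨ y1) — y2 is true.
  20. (¬y10 ∨ y9 ∨ ¬y3) — y9 is true.
  21. (¬y4 ∨ ¬y2) — ¬y4 is true.
  22. (y5 ∨ ¬y6 ∨ ¬y4) — ¬y6 is true.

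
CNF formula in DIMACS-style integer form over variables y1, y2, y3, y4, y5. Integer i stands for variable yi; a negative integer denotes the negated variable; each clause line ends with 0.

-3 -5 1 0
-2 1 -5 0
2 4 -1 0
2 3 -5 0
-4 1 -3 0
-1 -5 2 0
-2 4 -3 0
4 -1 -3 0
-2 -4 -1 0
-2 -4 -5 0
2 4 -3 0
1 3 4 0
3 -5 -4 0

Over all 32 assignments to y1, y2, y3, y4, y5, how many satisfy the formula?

6

Satisfying assignments:
  y1=F y2=F y3=F y4=T y5=F
  y1=F y2=T y3=F y4=T y5=F
  y1=T y2=F y3=F y4=T y5=F
  y1=T y2=F y3=T y4=T y5=F
  y1=T y2=T y3=F y4=F y5=F
  y1=T y2=T y3=F y4=F y5=T
That's 6 in total.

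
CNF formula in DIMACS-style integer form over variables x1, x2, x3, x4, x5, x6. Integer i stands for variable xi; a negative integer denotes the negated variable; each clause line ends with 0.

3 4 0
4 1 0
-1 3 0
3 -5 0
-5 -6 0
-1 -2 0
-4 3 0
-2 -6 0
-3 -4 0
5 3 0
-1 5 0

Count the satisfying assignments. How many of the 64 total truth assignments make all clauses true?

1

Satisfying assignments:
  x1=T x2=F x3=T x4=F x5=T x6=F
Count: 1.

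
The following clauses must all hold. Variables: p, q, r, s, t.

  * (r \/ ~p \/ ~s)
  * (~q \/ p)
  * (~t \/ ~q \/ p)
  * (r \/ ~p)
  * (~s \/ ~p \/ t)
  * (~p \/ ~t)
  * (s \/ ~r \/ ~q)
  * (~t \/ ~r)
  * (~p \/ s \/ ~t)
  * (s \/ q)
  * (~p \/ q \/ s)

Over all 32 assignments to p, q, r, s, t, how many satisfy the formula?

3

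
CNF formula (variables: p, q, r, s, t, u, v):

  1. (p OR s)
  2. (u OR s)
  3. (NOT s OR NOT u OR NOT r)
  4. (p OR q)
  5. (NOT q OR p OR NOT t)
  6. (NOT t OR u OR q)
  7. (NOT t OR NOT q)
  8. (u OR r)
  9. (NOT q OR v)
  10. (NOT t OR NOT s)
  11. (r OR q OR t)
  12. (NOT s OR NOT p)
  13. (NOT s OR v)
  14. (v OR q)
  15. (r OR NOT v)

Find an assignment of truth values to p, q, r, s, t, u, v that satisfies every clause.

p=True, q=False, r=True, s=False, t=False, u=True, v=True

Check each clause:
  1. (p OR s) — p is true.
  2. (s OR u) — u is true.
  3. (NOT u OR NOT r OR NOT s) — NOT s is true.
  4. (q OR p) — p is true.
  5. (NOT q OR p OR NOT t) — p is true.
  6. (u OR NOT t OR q) — NOT t is true.
  7. (NOT q OR NOT t) — NOT t is true.
  8. (r OR u) — r is true.
  9. (v OR NOT q) — NOT q is true.
  10. (NOT t OR NOT s) — NOT t is true.
  11. (q OR t OR r) — r is true.
  12. (NOT s OR NOT p) — NOT s is true.
  13. (v OR NOT s) — NOT s is true.
  14. (v OR q) — v is true.
  15. (r OR NOT v) — r is true.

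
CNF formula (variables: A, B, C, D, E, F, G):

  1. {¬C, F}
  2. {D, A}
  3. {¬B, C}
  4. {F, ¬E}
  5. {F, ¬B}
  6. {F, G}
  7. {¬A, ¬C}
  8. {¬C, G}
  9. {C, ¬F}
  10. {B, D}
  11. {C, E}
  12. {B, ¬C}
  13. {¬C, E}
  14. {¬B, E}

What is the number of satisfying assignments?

The models are:
  A=F B=T C=T D=T E=T F=T G=T
That's 1 in total.

1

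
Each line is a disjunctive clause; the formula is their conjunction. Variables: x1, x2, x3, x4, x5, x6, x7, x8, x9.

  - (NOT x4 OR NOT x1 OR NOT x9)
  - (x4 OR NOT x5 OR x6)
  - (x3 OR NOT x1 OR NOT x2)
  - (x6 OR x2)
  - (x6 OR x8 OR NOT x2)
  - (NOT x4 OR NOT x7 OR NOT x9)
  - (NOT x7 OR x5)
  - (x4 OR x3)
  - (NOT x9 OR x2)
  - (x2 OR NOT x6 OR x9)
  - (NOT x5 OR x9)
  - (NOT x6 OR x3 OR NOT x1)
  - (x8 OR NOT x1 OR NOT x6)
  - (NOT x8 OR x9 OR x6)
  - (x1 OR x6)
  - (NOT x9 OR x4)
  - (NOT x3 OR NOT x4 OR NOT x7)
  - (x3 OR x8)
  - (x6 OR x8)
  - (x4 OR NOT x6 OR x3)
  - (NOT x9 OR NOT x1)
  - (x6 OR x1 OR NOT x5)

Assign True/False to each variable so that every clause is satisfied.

x7 occurs only negated in the remaining clauses — set x7 = False.
Set x1 = False and propagate.
  then x6 is forced to True.
Branch on x2: take x2 = True.
The remaining clauses are satisfied by x3 = True, x4 = False, x5 = False, x8 = True, x9 = False.
Check each clause:
  1. (NOT x1 OR NOT x4 OR NOT x9) — NOT x4 is true.
  2. (NOT x5 OR x4 OR x6) — NOT x5 is true.
  3. (NOT x1 OR x3 OR NOT x2) — x3 is true.
  4. (x6 OR x2) — x2 is true.
  5. (NOT x2 OR x6 OR x8) — x8 is true.
  6. (NOT x9 OR NOT x4 OR NOT x7) — NOT x7 is true.
  7. (x5 OR NOT x7) — NOT x7 is true.
  8. (x3 OR x4) — x3 is true.
  9. (NOT x9 OR x2) — x2 is true.
  10. (NOT x6 OR x9 OR x2) — x2 is true.
  11. (x9 OR NOT x5) — NOT x5 is true.
  12. (NOT x6 OR x3 OR NOT x1) — x3 is true.
  13. (x8 OR NOT x1 OR NOT x6) — x8 is true.
  14. (NOT x8 OR x6 OR x9) — x6 is true.
  15. (x6 OR x1) — x6 is true.
  16. (NOT x9 OR x4) — NOT x9 is true.
  17. (NOT x7 OR NOT x3 OR NOT x4) — NOT x7 is true.
  18. (x3 OR x8) — x8 is true.
  19. (x8 OR x6) — x8 is true.
  20. (x3 OR x4 OR NOT x6) — x3 is true.
  21. (NOT x1 OR NOT x9) — NOT x1 is true.
  22. (x6 OR x1 OR NOT x5) — NOT x5 is true.

x1 = False, x2 = True, x3 = True, x4 = False, x5 = False, x6 = True, x7 = False, x8 = True, x9 = False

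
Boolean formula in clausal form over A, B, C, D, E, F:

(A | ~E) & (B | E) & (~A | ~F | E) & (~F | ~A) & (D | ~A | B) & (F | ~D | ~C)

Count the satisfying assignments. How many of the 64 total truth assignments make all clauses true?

Case analysis on A and E:
  A=T, E=T: remaining (B,C,D,F) ∈ {(F,F,T,F); (T,F,F,F); (T,F,T,F); (T,T,F,F)} — 4.
  A=T, E=F: remaining (B,C,D,F) ∈ {(T,F,F,F); (T,F,T,F); (T,T,F,F)} — 3.
  A=F, E=T: a clause becomes empty — 0.
  A=F, E=F: 7 of the 16 assignments to (B,C,D,F) work.
Total: 4 + 3 + 0 + 7 = 14.

14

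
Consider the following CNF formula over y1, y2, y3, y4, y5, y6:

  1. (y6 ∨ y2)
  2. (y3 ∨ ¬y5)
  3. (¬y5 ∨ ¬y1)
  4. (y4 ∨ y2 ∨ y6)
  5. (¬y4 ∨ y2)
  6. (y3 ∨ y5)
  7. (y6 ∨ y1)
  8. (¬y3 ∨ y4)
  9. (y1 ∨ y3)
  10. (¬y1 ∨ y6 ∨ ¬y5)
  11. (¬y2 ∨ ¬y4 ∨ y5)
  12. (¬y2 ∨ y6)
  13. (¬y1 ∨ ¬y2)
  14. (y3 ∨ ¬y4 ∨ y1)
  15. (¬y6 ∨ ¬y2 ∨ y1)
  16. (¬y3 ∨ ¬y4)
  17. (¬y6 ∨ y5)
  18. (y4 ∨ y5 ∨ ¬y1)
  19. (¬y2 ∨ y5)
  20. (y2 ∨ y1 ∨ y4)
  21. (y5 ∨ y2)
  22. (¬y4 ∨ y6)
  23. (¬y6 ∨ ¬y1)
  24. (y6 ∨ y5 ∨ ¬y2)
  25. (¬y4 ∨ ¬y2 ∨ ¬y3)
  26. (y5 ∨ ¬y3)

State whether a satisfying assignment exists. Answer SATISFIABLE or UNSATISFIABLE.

UNSATISFIABLE

y2 = True:
  propagation gives y6=True, y1=False; an empty clause results — contradiction.
y2 = False:
  propagation gives y6=True, y4=False, y3=False, y5=False; an empty clause results — contradiction.
Every branch closes, so no satisfying assignment exists.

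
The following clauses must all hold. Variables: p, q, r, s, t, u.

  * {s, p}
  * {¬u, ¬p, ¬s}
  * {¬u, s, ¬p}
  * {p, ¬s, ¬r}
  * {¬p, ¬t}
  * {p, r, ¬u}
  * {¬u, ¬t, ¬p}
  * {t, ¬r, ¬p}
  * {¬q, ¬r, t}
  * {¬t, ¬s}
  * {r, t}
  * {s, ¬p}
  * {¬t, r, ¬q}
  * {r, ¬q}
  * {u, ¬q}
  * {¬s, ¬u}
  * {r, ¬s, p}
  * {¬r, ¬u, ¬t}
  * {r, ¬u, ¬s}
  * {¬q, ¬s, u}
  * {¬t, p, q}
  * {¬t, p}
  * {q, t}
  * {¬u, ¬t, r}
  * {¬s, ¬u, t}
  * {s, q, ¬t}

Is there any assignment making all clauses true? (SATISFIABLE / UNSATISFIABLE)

UNSATISFIABLE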